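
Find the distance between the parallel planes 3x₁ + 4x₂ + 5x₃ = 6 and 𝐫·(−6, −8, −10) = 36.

12√2/5

Divide the second equation by -2 to match normals: 3x₁ + 4x₂ + 5x₃ = -18.
Both planes have normal n = (3, 4, 5), |n| = 5√2. Any point on the first plane is at distance |(-18) − 6|/|n| = 24/(5√2) = 12√2/5 from the second.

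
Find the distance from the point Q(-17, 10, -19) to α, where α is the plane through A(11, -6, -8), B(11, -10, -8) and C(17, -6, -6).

√10/2

AB = (0, -4, 0) and AC = (6, 0, 2), so a normal is n = AB × AC = (-8, 0, 24).
Then n·(-17, 10, -19) - (-280) = -40.
|n| = √(64 + 0 + 576) = 8√10, so the distance is |-40|/(8√10) = 5/√10.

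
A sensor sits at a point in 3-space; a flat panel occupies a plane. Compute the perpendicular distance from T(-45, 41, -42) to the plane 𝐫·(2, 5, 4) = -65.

4/√5

Normal vector n = (2, 5, 4), and n·(-45, 41, -42) - (-65) = 12.
|n| = √(4 + 25 + 16) = 3√5, so the distance is |12|/(3√5) = 4/√5.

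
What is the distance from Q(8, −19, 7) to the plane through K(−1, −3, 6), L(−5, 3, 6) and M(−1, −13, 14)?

KL = (−4, 6, 0) and KM = (0, −10, 8), so a normal is n = KL × KM = (48, 32, 40).
Then n·(8, −19, 7) − 96 = −40.
|n| = √(2304 + 1024 + 1600) = 8√77, so the distance is |-40|/(8√77) = 5√77/77.

5/√77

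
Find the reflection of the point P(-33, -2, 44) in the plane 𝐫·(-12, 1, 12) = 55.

With n = (-12, 1, 12), the signed offset is (n·P − 55)/|n|² = 867/289 = 3.
P' = P − 2t·n = (-33, -2, 44) − 6·(-12, 1, 12) = (39, -8, -28).

(39, -8, -28)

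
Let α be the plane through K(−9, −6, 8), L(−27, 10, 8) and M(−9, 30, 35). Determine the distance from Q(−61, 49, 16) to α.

KL = (−18, 16, 0) and KM = (0, 36, 27), so a normal is n = KL × KM = (432, 486, −648).
d = |432·(-61) + 486·49 + (-648)·16 − (-11988)| / √(186624 + 236196 + 419904) = |-918| / 918 = 1.

1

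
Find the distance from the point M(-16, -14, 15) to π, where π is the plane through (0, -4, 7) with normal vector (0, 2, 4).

6/√5

The plane has equation n·(r − (0, -4, 7)) = 0, i.e. n·r = 20.
Then n·(-16, -14, 15) - 20 = 12.
|n| = √(0 + 4 + 16) = 2√5, so the distance is |12|/(2√5) = 6√5/5.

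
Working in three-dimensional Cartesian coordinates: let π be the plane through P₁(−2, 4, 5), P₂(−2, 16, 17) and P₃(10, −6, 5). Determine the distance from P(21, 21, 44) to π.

P₁P₂ = (0, 12, 12) and P₁P₃ = (12, −10, 0), so a normal is n = P₁P₂ × P₁P₃ = (120, 144, −144).
Then n·(21, 21, 44) − (−384) = −408.
|n| = √(14400 + 20736 + 20736) = 24√97, so the distance is |-408|/(24√97) = 17√97/97.

17/√97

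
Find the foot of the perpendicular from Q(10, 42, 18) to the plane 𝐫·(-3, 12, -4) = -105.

The perpendicular from Q has direction n = (-3, 12, -4): r = (10, 42, 18) + λ(-3, 12, -4).
Substitute into the plane: n·(Q + λn) = -105 gives 402 + 169λ = -105, so λ = -3.
Foot = (10, 42, 18) + (-3)·(-3, 12, -4) = (19, 6, 30).

(19, 6, 30)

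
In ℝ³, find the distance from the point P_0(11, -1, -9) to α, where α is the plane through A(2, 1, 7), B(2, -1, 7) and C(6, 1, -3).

AB = (0, -2, 0) and AC = (4, 0, -10), so a normal is n = AB × AC = (20, 0, 8).
Then n·(11, -1, -9) - 96 = 52.
|n| = √(400 + 0 + 64) = 4√29, so the distance is |52|/(4√29) = 13/√29.

13√29/29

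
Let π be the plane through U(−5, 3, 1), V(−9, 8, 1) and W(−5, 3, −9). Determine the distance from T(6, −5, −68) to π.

23√41/41

UV = (−4, 5, 0) and UW = (0, 0, −10), so a normal is n = UV × UW = (−50, −40, 0).
Then n·(6, −5, −68) − 130 = −230.
|n| = √(2500 + 1600 + 0) = 10√41, so the distance is |-230|/(10√41) = 23√41/41.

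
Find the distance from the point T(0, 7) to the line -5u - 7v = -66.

17/√74

d = |(-5)·0 + (-7)·7 − (-66)| / √(25 + 49) = |17|/√74 = 17√74/74.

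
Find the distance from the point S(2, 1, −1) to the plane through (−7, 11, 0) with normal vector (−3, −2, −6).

1/7

The plane has equation n·(r − (−7, 11, 0)) = 0, i.e. n·r = -1.
Then n·(2, 1, −1) − (−1) = −1.
|n| = √(9 + 4 + 36) = 7, so the distance is |-1|/7 = 1/7.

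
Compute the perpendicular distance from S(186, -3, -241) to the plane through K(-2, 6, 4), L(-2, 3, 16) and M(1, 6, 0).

7

KL = (0, -3, 12) and KM = (3, 0, -4), so a normal is n = KL × KM = (12, 36, 9).
Then n·(186, -3, -241) - 228 = -273.
|n| = √(144 + 1296 + 81) = 39, so the distance is |-273|/39 = 7.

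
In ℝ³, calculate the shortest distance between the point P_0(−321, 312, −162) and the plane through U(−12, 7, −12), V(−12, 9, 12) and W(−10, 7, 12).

UV = (0, 2, 24) and UW = (2, 0, 24), so a normal is n = UV × UW = (48, 48, −4).
Then n·(−321, 312, −162) − (−192) = 408.
|n| = √(2304 + 2304 + 16) = 68, so the distance is |408|/68 = 6.

6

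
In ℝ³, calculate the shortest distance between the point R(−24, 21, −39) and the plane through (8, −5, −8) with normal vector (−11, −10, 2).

The plane has equation n·(r − (8, −5, −8)) = 0, i.e. n·r = -54.
Then n·(−24, 21, −39) − (−54) = 30.
|n| = √(121 + 100 + 4) = 15, so the distance is |30|/15 = 2.

2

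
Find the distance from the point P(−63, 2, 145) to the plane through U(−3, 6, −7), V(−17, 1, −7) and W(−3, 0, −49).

UV = (−14, −5, 0) and UW = (0, −6, −42), so a normal is n = UV × UW = (210, −588, 84).
Then n·(−63, 2, 145) − (−4746) = 2520.
|n| = √(44100 + 345744 + 7056) = 630, so the distance is |2520|/630 = 4.

4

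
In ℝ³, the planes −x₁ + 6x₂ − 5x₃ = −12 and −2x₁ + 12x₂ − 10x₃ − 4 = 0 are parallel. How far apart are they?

14/√62

Divide the second equation by 2 to match normals: −x₁ + 6x₂ − 5x₃ = 2.
Both planes have normal n = (−1, 6, −5), |n| = √62. Any point on the first plane is at distance |2 − (-12)|/|n| = 14/√62 from the second.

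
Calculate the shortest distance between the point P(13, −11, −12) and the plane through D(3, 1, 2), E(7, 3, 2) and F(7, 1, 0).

2

DE = (4, 2, 0) and DF = (4, 0, −2), so a normal is n = DE × DF = (−4, 8, −8).
d = |(-4)·13 + 8·(-11) + (-8)·(-12) − (-20)| / √(16 + 64 + 64) = |-24| / 12 = 2.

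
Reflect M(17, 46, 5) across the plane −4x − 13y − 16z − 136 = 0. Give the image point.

n = (−4, −13, −16), |n|² = 441, n·M − 136 = -882, so t = -882/441 = -2.
Foot F = M − (-2)·n = (9, 20, −27); the reflection is 2F − M = (1, −6, −59).

(1, -6, -59)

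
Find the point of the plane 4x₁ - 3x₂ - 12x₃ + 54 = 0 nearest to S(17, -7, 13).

(225/13, -94/13, 157/13)

n = (4, -3, -12), |n|² = 169, and n·S − (-54) = -13.
t = -13/169 = -1/13, so the foot is S − t·n = (17, -7, 13) − (-1/13)·(4, -3, -12) = (225/13, -94/13, 157/13).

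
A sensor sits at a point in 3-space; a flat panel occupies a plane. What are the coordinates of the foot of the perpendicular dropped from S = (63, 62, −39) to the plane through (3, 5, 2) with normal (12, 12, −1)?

(3, 2, -34)

n = (12, 12, −1), |n|² = 289, and n·S − 94 = 1445.
t = 1445/289 = 5, so the foot is S − t·n = (63, 62, −39) − 5·(12, 12, −1) = (3, 2, −34).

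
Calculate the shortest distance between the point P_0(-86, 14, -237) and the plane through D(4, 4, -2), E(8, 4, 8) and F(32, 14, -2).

8

DE = (4, 0, 10) and DF = (28, 10, 0), so a normal is n = DE × DF = (-100, 280, 40).
Then n·(-86, 14, -237) - 640 = 2400.
|n| = √(10000 + 78400 + 1600) = 300, so the distance is |2400|/300 = 8.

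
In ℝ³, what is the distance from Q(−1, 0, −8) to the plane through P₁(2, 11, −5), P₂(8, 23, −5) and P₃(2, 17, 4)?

9/7

P₁P₂ = (6, 12, 0) and P₁P₃ = (0, 6, 9), so a normal is n = P₁P₂ × P₁P₃ = (108, −54, 36).
n = (108, −54, 36); n·P − (-558) = 162; |n| = 126; distance = 162/126 = 9/7.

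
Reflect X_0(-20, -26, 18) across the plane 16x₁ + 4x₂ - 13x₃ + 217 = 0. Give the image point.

(12, -18, -8)

n = (16, 4, -13), |n|² = 441, n·X_0 − (-217) = -441, so t = -441/441 = -1.
Foot F = X_0 − (-1)·n = (-4, -22, 5); the reflection is 2F − X_0 = (12, -18, -8).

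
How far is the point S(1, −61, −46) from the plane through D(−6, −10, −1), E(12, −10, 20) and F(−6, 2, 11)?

DE = (18, 0, 21) and DF = (0, 12, 12), so a normal is n = DE × DF = (−252, −216, 216).
Then n·(1, −61, −46) − 3456 = −468.
|n| = √(63504 + 46656 + 46656) = 396, so the distance is |-468|/396 = 13/11.

13/11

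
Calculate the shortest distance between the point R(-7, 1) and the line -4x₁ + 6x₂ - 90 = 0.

The normal to the line is n = (-4, 6) with |n| = 2√13.
|n·R − 90| = |34 − 90| = 56, so the distance is 56/(2√13) = 28√13/13.

28/√13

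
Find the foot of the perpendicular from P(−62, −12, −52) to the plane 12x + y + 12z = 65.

The perpendicular from P has direction n = (12, 1, 12): r = (−62, −12, −52) + λ(12, 1, 12).
Substitute into the plane: n·(P + λn) = 65 gives -1380 + 289λ = 65, so λ = 5.
Foot = (−62, −12, −52) + 5·(12, 1, 12) = (−2, −7, 8).

(-2, -7, 8)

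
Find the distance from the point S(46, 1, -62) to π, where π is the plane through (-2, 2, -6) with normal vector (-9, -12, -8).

28/17

The plane has equation n·(r − (-2, 2, -6)) = 0, i.e. n·r = 42.
Then n·(46, 1, -62) - 42 = 28.
|n| = √(81 + 144 + 64) = 17, so the distance is |28|/17 = 28/17.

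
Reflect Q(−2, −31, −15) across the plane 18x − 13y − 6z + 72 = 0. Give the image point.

n = (18, −13, −6), |n|² = 529, n·Q − (-72) = 529, so t = 529/529 = 1.
Foot F = Q − 1·n = (−20, −18, −9); the reflection is 2F − Q = (−38, −5, −3).

(-38, -5, -3)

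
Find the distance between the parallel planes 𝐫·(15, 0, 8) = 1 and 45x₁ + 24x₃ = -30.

Divide the second equation by 3 to match normals: 15x₁ + 8x₃ = -10.
With common normal n = (15, 0, 8) (|n| = 17), the distance is |1 − (-10)|/|n| = 11/17.

11/17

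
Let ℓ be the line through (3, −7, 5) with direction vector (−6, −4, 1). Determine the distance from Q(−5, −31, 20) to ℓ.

Direction vector d = (−6, −4, 1).
AP = (−8, −24, 15), and AP × d = (36, −82, −112).
|AP × d|² = 20564 and |d|² = 53, so the distance is √(20564/53) = √388 = 2√97.

2√97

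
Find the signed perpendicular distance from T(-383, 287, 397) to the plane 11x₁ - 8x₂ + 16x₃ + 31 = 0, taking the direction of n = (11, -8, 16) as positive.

-6

n·T − (-31) = -126.
|n| = 21, so the signed distance is -126/21 = -6.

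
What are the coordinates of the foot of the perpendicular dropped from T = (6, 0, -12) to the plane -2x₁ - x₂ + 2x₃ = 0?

n = (-2, -1, 2), |n|² = 9, and n·T − 0 = -36.
t = -36/9 = -4, so the foot is T − t·n = (6, 0, -12) − (-4)·(-2, -1, 2) = (-2, -4, -4).

(-2, -4, -4)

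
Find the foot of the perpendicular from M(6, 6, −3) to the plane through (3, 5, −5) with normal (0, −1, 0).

(6, 5, -3)

n = (0, −1, 0), |n|² = 1, and n·M − (-5) = -1.
t = -1/1 = -1, so the foot is M − t·n = (6, 6, −3) − (-1)·(0, −1, 0) = (6, 5, −3).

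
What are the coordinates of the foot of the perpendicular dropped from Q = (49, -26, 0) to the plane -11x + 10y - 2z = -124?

The perpendicular from Q has direction n = (-11, 10, -2): r = (49, -26, 0) + λ(-11, 10, -2).
Substitute into the plane: n·(Q + λn) = -124 gives -799 + 225λ = -124, so λ = 3.
Foot = (49, -26, 0) + 3·(-11, 10, -2) = (16, 4, -6).

(16, 4, -6)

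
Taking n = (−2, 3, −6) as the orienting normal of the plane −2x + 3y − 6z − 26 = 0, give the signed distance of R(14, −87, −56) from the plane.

3

n·R − 26 = 21.
|n| = 7, so the signed distance is 21/7 = 3.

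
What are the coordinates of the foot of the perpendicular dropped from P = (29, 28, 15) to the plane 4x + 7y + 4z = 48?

(13, 0, -1)

The perpendicular from P has direction n = (4, 7, 4): r = (29, 28, 15) + μ(4, 7, 4).
Substitute into the plane: n·(P + μn) = 48 gives 372 + 81μ = 48, so μ = -4.
Foot = (29, 28, 15) + (-4)·(4, 7, 4) = (13, 0, −1).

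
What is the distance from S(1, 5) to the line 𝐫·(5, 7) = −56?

48√74/37

The normal to the line is n = (5, 7) with |n| = √74.
|n·S − (-56)| = |40 − (-56)| = 96, so the distance is 96/√74.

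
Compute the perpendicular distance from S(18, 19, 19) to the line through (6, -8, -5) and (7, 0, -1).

3√17

A direction vector is d = (1, 8, 4).
AP = (12, 27, 24); AP·d = 324, |AP|² = 1449, |d|² = 81.
distance² = |AP|² − (AP·d)²/|d|² = 1449 − 104976/81 = 153, so the distance is 3√17.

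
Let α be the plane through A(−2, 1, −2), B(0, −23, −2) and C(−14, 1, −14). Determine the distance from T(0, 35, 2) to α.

10/17

AB = (2, −24, 0) and AC = (−12, 0, −12), so a normal is n = AB × AC = (288, 24, −288).
Then n·(0, 35, 2) − 24 = 240.
|n| = √(82944 + 576 + 82944) = 408, so the distance is |240|/408 = 10/17.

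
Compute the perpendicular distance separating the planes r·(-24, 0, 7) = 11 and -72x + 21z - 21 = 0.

Divide the second equation by 3 to match normals: -24x + 7z = 7.
With common normal n = (-24, 0, 7) (|n| = 25), the distance is |11 − 7|/|n| = 4/25.

4/25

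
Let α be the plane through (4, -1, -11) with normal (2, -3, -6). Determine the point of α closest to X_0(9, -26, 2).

(61/7, -179/7, 20/7)

The perpendicular from X_0 has direction n = (2, -3, -6): r = (9, -26, 2) + t(2, -3, -6).
Substitute into the plane: n·(X_0 + tn) = 77 gives 84 + 49t = 77, so t = -1/7.
Foot = (9, -26, 2) + (-1/7)·(2, -3, -6) = (61/7, -179/7, 20/7).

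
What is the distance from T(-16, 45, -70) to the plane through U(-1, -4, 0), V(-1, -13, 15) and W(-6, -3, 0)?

UV = (0, -9, 15) and UW = (-5, 1, 0), so a normal is n = UV × UW = (-15, -75, -45).
Then n·(-16, 45, -70) - 315 = -300.
|n| = √(225 + 5625 + 2025) = 15√35, so the distance is |-300|/(15√35) = 4√35/7.

4√35/7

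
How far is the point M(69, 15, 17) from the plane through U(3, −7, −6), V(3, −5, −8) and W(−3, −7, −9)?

8

UV = (0, 2, −2) and UW = (−6, 0, −3), so a normal is n = UV × UW = (−6, 12, 12).
n = (−6, 12, 12); n·P − (-174) = 144; |n| = 18; distance = 144/18 = 8.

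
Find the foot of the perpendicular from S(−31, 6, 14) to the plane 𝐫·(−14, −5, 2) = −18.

n = (−14, −5, 2), |n|² = 225, and n·S − (-18) = 450.
t = 450/225 = 2, so the foot is S − t·n = (−31, 6, 14) − 2·(−14, −5, 2) = (−3, 16, 10).

(-3, 16, 10)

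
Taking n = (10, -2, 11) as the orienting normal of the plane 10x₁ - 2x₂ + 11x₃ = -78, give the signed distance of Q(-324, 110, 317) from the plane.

7

n·Q − (-78) = 105.
|n| = 15, so the signed distance is 105/15 = 7.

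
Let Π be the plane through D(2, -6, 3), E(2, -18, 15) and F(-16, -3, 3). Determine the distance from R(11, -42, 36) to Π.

9/√73

DE = (0, -12, 12) and DF = (-18, 3, 0), so a normal is n = DE × DF = (-36, -216, -216).
Then n·(11, -42, 36) - 576 = 324.
|n| = √(1296 + 46656 + 46656) = 36√73, so the distance is |324|/(36√73) = 9/√73.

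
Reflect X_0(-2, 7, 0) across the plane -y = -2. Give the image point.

(-2, -3, 0)

n = (0, -1, 0), |n|² = 1, n·X_0 − (-2) = -5, so t = -5/1 = -5.
Foot F = X_0 − (-5)·n = (-2, 2, 0); the reflection is 2F − X_0 = (-2, -3, 0).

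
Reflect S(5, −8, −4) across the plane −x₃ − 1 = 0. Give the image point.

(5, -8, 2)

n = (0, 0, −1), |n|² = 1, n·S − 1 = 3, so t = 3/1 = 3.
Foot F = S − 3·n = (5, −8, −1); the reflection is 2F − S = (5, −8, 2).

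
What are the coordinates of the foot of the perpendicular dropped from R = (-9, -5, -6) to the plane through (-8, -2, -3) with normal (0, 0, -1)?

n = (0, 0, -1), |n|² = 1, and n·R − 3 = 3.
t = 3/1 = 3, so the foot is R − t·n = (-9, -5, -6) − 3·(0, 0, -1) = (-9, -5, -3).

(-9, -5, -3)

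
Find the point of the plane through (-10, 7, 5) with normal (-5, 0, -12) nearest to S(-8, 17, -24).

n = (-5, 0, -12), |n|² = 169, and n·S − (-10) = 338.
t = 338/169 = 2, so the foot is S − t·n = (-8, 17, -24) − 2·(-5, 0, -12) = (2, 17, 0).

(2, 17, 0)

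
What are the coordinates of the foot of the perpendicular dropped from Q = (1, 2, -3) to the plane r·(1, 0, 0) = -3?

n = (1, 0, 0), |n|² = 1, and n·Q − (-3) = 4.
t = 4/1 = 4, so the foot is Q − t·n = (1, 2, -3) − 4·(1, 0, 0) = (-3, 2, -3).

(-3, 2, -3)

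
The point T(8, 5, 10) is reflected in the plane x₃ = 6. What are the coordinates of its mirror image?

With n = (0, 0, 1), the signed offset is (n·T − 6)/|n|² = 4/1 = 4.
T' = T − 2t·n = (8, 5, 10) − 8·(0, 0, 1) = (8, 5, 2).

(8, 5, 2)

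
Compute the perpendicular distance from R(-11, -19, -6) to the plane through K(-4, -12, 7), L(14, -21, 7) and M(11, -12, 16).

KL = (18, -9, 0) and KM = (15, 0, 9), so a normal is n = KL × KM = (-81, -162, 135).
Then n·(-11, -19, -6) - 3213 = -54.
|n| = √(6561 + 26244 + 18225) = 27√70, so the distance is |-54|/(27√70) = √70/35.

2/√70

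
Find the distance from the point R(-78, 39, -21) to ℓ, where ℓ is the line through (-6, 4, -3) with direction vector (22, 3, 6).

2√493

Direction vector d = (22, 3, 6).
AP = (-72, 35, -18), and AP × d = (264, 36, -986).
|AP × d|² = 1043188 and |d|² = 529, so the distance is √(1043188/529) = √1972 = 2√493.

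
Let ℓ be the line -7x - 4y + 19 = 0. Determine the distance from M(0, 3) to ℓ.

7/√65

d = |(-7)·0 + (-4)·3 − (-19)| / √(49 + 16) = |7|/√65 = 7/√65.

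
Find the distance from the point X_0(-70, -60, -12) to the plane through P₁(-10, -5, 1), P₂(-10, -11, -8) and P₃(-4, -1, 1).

19/√17

P₁P₂ = (0, -6, -9) and P₁P₃ = (6, 4, 0), so a normal is n = P₁P₂ × P₁P₃ = (36, -54, 36).
Then n·(-70, -60, -12) - (-54) = 342.
|n| = √(1296 + 2916 + 1296) = 18√17, so the distance is |342|/(18√17) = 19/√17.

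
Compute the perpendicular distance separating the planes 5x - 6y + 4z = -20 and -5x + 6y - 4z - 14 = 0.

Divide the second equation by -1 to match normals: 5x - 6y + 4z = -14.
Both planes have normal n = (5, -6, 4), |n| = √77. Any point on the first plane is at distance |(-14) − (-20)|/|n| = 6/√77 = 6√77/77 from the second.

6√77/77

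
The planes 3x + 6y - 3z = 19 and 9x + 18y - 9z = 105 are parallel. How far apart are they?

8√6/9

Divide the second equation by 3 to match normals: 3x + 6y - 3z = 35.
Both planes have normal n = (3, 6, -3), |n| = 3√6. Any point on the first plane is at distance |35 − 19|/|n| = 16/(3√6) = 8√6/9 from the second.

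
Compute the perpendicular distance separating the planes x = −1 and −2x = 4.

Divide the second equation by -2 to match normals: x = -2.
Both planes have normal n = (1, 0, 0), |n| = 1. Any point on the first plane is at distance |(-2) − (-1)|/|n| = 1/1 = 1 from the second.

1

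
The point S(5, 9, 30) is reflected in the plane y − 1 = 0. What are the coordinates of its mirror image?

n = (0, 1, 0), |n|² = 1, n·S − 1 = 8, so t = 8/1 = 8.
Foot F = S − 8·n = (5, 1, 30); the reflection is 2F − S = (5, −7, 30).

(5, -7, 30)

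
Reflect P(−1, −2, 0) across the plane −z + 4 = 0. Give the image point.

n = (0, 0, −1), |n|² = 1, n·P − (-4) = 4, so t = 4/1 = 4.
Foot F = P − 4·n = (−1, −2, 4); the reflection is 2F − P = (−1, −2, 8).

(-1, -2, 8)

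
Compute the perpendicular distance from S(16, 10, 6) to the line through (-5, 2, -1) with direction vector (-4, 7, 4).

√554

Direction vector d = (-4, 7, 4).
AP = (21, 8, 7), and AP × d = (-17, -112, 179).
|AP × d|² = 44874 and |d|² = 81, so the distance is √(44874/81) = √554.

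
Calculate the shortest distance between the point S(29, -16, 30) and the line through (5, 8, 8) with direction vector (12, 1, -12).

Direction vector d = (12, 1, -12).
AP = (24, -24, 22); AP·d = 0, |AP|² = 1636, |d|² = 289.
distance² = |AP|² − (AP·d)²/|d|² = 1636 − 0/289 = 1636, so the distance is 2√409.

2√409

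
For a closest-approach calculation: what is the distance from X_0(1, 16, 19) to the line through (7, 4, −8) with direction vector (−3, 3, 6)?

Direction vector d = (−3, 3, 6).
AP = (−6, 12, 27), and AP × d = (−9, −45, 18).
|AP × d|² = 2430 and |d|² = 54, so the distance is √(2430/54) = √45 = 3√5.

3√5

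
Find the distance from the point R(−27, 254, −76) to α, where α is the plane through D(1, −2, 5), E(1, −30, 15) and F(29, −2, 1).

6

DE = (0, −28, 10) and DF = (28, 0, −4), so a normal is n = DE × DF = (112, 280, 784).
Then n·(−27, 254, −76) − 3472 = 5040.
|n| = √(12544 + 78400 + 614656) = 840, so the distance is |5040|/840 = 6.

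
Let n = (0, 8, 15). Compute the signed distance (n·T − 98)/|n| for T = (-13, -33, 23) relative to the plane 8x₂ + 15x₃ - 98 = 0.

n·T − 98 = -17.
|n| = 17, so the signed distance is -17/17 = -1.

-1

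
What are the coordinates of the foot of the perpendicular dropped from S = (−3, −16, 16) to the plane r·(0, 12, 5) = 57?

(-3, -4, 21)

The perpendicular from S has direction n = (0, 12, 5): r = (−3, −16, 16) + t(0, 12, 5).
Substitute into the plane: n·(S + tn) = 57 gives -112 + 169t = 57, so t = 1.
Foot = (−3, −16, 16) + 1·(0, 12, 5) = (−3, −4, 21).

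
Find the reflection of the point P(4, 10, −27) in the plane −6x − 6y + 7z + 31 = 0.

n = (−6, −6, 7), |n|² = 121, n·P − (-31) = -242, so t = -242/121 = -2.
Foot F = P − (-2)·n = (−8, −2, −13); the reflection is 2F − P = (−20, −14, 1).

(-20, -14, 1)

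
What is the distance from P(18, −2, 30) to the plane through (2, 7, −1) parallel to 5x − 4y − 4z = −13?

Parallel planes share the normal n = (5, −4, −4); since (2, 7, −1) lies on the plane, its equation is 5x − 4y − 4z = -14.
d = |5·18 + (-4)·(-2) + (-4)·30 − (-14)| / √(25 + 16 + 16) = |-8| / √57 = 8/√57.

8/√57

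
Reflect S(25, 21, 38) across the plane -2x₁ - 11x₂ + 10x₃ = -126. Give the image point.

(29, 43, 18)

With n = (-2, -11, 10), the signed offset is (n·S − (-126))/|n|² = 225/225 = 1.
S' = S − 2t·n = (25, 21, 38) − 2·(-2, -11, 10) = (29, 43, 18).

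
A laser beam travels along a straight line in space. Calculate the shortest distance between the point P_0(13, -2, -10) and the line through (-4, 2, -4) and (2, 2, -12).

A direction vector is d = (6, 0, -8).
AP = (17, -4, -6); AP·d = 150, |AP|² = 341, |d|² = 100.
distance² = |AP|² − (AP·d)²/|d|² = 341 − 22500/100 = 116, so the distance is 2√29.

2√29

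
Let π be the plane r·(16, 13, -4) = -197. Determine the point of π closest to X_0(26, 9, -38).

n = (16, 13, -4), |n|² = 441, and n·X_0 − (-197) = 882.
t = 882/441 = 2, so the foot is X_0 − t·n = (26, 9, -38) − 2·(16, 13, -4) = (-6, -17, -30).

(-6, -17, -30)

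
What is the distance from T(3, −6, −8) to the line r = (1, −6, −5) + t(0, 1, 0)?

√13

Direction vector d = (0, 1, 0).
AP = (2, 0, −3); AP·d = 0, |AP|² = 13, |d|² = 1.
distance² = |AP|² − (AP·d)²/|d|² = 13 − 0/1 = 13, so the distance is √13.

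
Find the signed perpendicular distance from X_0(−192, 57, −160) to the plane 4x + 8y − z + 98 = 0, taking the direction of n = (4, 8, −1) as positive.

n·X_0 − (-98) = -54.
|n| = 9, so the signed distance is -54/9 = -6.

-6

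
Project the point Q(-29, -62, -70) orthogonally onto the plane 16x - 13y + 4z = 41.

(-625/21, -1289/21, -1474/21)

n = (16, -13, 4), |n|² = 441, and n·Q − 41 = 21.
t = 21/441 = 1/21, so the foot is Q − t·n = (-29, -62, -70) − (1/21)·(16, -13, 4) = (-625/21, -1289/21, -1474/21).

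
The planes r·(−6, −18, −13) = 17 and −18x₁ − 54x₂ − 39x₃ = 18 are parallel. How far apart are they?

11/23

Divide the second equation by 3 to match normals: −6x₁ − 18x₂ − 13x₃ = 6.
Both planes have normal n = (−6, −18, −13), |n| = 23. Any point on the first plane is at distance |6 − 17|/|n| = 11/23 from the second.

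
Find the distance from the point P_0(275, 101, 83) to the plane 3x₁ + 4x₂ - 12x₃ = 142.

n = (3, 4, -12); n·P − 142 = 91; |n| = 13; distance = 91/13 = 7.

7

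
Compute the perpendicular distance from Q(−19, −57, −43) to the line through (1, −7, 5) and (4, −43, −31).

A direction vector is d = (3, −36, −36).
AP = (−20, −50, −48), and AP × d = (72, −864, 870).
|AP × d|² = 1508580 and |d|² = 2601, so the distance is √(1508580/2601) = √580 = 2√145.

2√145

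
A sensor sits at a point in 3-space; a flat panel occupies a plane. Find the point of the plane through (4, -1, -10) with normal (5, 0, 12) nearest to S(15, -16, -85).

n = (5, 0, 12), |n|² = 169, and n·S − (-100) = -845.
t = -845/169 = -5, so the foot is S − t·n = (15, -16, -85) − (-5)·(5, 0, 12) = (40, -16, -25).

(40, -16, -25)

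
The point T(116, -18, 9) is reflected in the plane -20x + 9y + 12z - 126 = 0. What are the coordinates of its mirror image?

With n = (-20, 9, 12), the signed offset is (n·T − 126)/|n|² = -2500/625 = -4.
T' = T − 2t·n = (116, -18, 9) − (-8)·(-20, 9, 12) = (-44, 54, 105).

(-44, 54, 105)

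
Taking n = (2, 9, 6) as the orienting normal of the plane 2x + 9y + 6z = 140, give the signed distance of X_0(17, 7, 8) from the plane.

5/11

n·X_0 − 140 = 5.
|n| = 11, so the signed distance is 5/11.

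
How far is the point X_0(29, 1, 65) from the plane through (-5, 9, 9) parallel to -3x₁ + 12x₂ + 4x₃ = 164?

Parallel planes share the normal n = (-3, 12, 4); since (-5, 9, 9) lies on the plane, its equation is -3x₁ + 12x₂ + 4x₃ = 159.
d = |(-3)·29 + 12·1 + 4·65 − 159| / √(9 + 144 + 16) = |26| / 13 = 2.

2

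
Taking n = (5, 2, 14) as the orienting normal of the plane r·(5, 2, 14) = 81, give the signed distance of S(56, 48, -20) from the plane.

1

n·S − 81 = 15.
|n| = 15, so the signed distance is 15/15 = 1.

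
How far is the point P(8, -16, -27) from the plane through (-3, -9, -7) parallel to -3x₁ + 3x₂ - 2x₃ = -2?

Parallel planes share the normal n = (-3, 3, -2); since (-3, -9, -7) lies on the plane, its equation is -3x₁ + 3x₂ - 2x₃ = -4.
Then n·(8, -16, -27) - (-4) = -14.
|n| = √(9 + 9 + 4) = √22, so the distance is |-14|/√22 = 14/√22.

7√22/11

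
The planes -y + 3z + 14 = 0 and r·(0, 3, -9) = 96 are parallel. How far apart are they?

Divide the second equation by -3 to match normals: -y + 3z = -32.
With common normal n = (0, -1, 3) (|n| = √10), the distance is |(-14) − (-32)|/|n| = 18/√10 = 9√10/5.

9√10/5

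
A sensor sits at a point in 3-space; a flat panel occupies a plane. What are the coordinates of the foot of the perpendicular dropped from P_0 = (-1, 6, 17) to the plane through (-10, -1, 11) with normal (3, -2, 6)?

n = (3, -2, 6), |n|² = 49, and n·P_0 − 38 = 49.
t = 49/49 = 1, so the foot is P_0 − t·n = (-1, 6, 17) − 1·(3, -2, 6) = (-4, 8, 11).

(-4, 8, 11)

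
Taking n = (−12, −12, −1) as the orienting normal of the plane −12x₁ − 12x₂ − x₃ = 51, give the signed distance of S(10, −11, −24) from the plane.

n·S − 51 = -15.
|n| = 17, so the signed distance is -15/17.

-15/17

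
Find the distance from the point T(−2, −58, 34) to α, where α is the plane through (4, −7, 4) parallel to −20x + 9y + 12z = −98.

Parallel planes share the normal n = (−20, 9, 12); since (4, −7, 4) lies on the plane, its equation is −20x + 9y + 12z = -95.
Then n·(−2, −58, 34) − (−95) = 21.
|n| = √(400 + 81 + 144) = 25, so the distance is |21|/25 = 21/25.

21/25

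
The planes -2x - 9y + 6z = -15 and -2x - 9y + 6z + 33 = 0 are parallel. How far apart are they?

18/11

With common normal n = (-2, -9, 6) (|n| = 11), the distance is |(-15) − (-33)|/|n| = 18/11.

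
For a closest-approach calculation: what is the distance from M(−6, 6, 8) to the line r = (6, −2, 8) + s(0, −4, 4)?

4√11

Direction vector d = (0, −4, 4).
AP = (−12, 8, 0); AP·d = -32, |AP|² = 208, |d|² = 32.
distance² = |AP|² − (AP·d)²/|d|² = 208 − 1024/32 = 176, so the distance is 4√11.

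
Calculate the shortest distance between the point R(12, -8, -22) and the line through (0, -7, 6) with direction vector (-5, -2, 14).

Direction vector d = (-5, -2, 14).
AP = (12, -1, -28), and AP × d = (-70, -28, -29).
|AP × d|² = 6525 and |d|² = 225, so the distance is √(6525/225) = √29.

√29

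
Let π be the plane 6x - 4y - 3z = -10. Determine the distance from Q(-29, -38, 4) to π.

24√61/61

Normal vector n = (6, -4, -3), and n·(-29, -38, 4) - (-10) = -24.
|n| = √(36 + 16 + 9) = √61, so the distance is |-24|/√61 = 24/√61.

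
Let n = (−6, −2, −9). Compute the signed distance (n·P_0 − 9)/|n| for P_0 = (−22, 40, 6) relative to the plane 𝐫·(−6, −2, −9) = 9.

-1

n·P_0 − 9 = -11.
|n| = 11, so the signed distance is -11/11 = -1.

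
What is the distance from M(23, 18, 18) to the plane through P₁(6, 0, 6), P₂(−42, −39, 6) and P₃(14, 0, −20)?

P₁P₂ = (−48, −39, 0) and P₁P₃ = (8, 0, −26), so a normal is n = P₁P₂ × P₁P₃ = (1014, −1248, 312).
Then n·(23, 18, 18) − 7956 = −1482.
|n| = √(1028196 + 1557504 + 97344) = 1638, so the distance is |-1482|/1638 = 19/21.

19/21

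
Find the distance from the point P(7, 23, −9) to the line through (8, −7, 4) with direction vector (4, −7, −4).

√746

Direction vector d = (4, −7, −4).
AP = (−1, 30, −13), and AP × d = (−211, −56, −113).
|AP × d|² = 60426 and |d|² = 81, so the distance is √(60426/81) = √746.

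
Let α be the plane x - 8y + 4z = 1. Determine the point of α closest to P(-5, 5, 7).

The perpendicular from P has direction n = (1, -8, 4): r = (-5, 5, 7) + t(1, -8, 4).
Substitute into the plane: n·(P + tn) = 1 gives -17 + 81t = 1, so t = 2/9.
Foot = (-5, 5, 7) + (2/9)·(1, -8, 4) = (-43/9, 29/9, 71/9).

(-43/9, 29/9, 71/9)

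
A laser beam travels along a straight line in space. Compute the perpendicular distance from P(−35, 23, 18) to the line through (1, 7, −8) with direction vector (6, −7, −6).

Direction vector d = (6, −7, −6).
AP = (−36, 16, 26), and AP × d = (86, −60, 156).
|AP × d|² = 35332 and |d|² = 121, so the distance is √(35332/121) = √292 = 2√73.

2√73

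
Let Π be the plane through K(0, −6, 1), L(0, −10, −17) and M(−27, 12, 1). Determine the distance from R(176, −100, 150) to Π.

8

KL = (0, −4, −18) and KM = (−27, 18, 0), so a normal is n = KL × KM = (324, 486, −108).
Then n·(176, −100, 150) − (−3024) = −4752.
|n| = √(104976 + 236196 + 11664) = 594, so the distance is |-4752|/594 = 8.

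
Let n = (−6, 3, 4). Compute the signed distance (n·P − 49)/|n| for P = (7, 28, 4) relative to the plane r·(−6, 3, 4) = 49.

9/√61

n·P − 49 = 9.
|n| = √61, so the signed distance is 9/√61.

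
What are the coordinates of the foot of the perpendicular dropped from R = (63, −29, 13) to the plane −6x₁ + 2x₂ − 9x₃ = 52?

(33, -19, -32)

The perpendicular from R has direction n = (−6, 2, −9): r = (63, −29, 13) + μ(−6, 2, −9).
Substitute into the plane: n·(R + μn) = 52 gives -553 + 121μ = 52, so μ = 5.
Foot = (63, −29, 13) + 5·(−6, 2, −9) = (33, −19, −32).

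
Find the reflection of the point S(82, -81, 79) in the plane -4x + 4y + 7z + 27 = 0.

n = (-4, 4, 7), |n|² = 81, n·S − (-27) = -72, so t = -72/81 = -8/9.
Foot F = S − (-8/9)·n = (706/9, -697/9, 767/9); the reflection is 2F − S = (674/9, -665/9, 823/9).

(674/9, -665/9, 823/9)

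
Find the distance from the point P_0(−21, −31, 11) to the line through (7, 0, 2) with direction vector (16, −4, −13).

Direction vector d = (16, −4, −13).
AP = (−28, −31, 9); AP·d = -441, |AP|² = 1826, |d|² = 441.
distance² = |AP|² − (AP·d)²/|d|² = 1826 − 194481/441 = 1385, so the distance is √1385.

√1385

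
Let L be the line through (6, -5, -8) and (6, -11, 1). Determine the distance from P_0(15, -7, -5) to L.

9

A direction vector is d = (0, -6, 9).
AP = (9, -2, 3), and AP × d = (0, -81, -54).
|AP × d|² = 9477 and |d|² = 117, so the distance is √(9477/117) = √81 = 9.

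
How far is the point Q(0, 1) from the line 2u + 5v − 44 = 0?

39√29/29

d = |2·0 + 5·1 − 44| / √(4 + 25) = |-39|/√29 = 39√29/29.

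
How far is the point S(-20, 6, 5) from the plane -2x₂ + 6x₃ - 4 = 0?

Normal vector n = (0, -2, 6), and n·(-20, 6, 5) - 4 = 14.
|n| = √(0 + 4 + 36) = 2√10, so the distance is |14|/(2√10) = 7√10/10.

7/√10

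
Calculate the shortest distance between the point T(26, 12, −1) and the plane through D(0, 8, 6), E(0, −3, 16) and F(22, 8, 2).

DE = (0, −11, 10) and DF = (22, 0, −4), so a normal is n = DE × DF = (44, 220, 242).
Then n·(26, 12, −1) − 3212 = 330.
|n| = √(1936 + 48400 + 58564) = 330, so the distance is |330|/330 = 1.

1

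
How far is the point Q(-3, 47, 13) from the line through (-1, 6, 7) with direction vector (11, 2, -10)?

√1721

Direction vector d = (11, 2, -10).
AP = (-2, 41, 6), and AP × d = (-422, 46, -455).
|AP × d|² = 387225 and |d|² = 225, so the distance is √(387225/225) = √1721.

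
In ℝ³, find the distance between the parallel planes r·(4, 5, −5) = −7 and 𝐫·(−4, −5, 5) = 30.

23√66/66

Divide the second equation by -1 to match normals: 4x + 5y − 5z = -30.
With common normal n = (4, 5, −5) (|n| = √66), the distance is |(-7) − (-30)|/|n| = 23/√66.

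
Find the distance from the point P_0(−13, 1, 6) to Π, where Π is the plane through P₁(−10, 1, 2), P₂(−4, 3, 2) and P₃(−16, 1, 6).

P₁P₂ = (6, 2, 0) and P₁P₃ = (−6, 0, 4), so a normal is n = P₁P₂ × P₁P₃ = (8, −24, 12).
n = (8, −24, 12); n·P − (-80) = 24; |n| = 28; distance = 24/28 = 6/7.

6/7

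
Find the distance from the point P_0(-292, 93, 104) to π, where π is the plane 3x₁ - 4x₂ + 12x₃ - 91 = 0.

7

n = (3, -4, 12); n·P − 91 = -91; |n| = 13; distance = 91/13 = 7.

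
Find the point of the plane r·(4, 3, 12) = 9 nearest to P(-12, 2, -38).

(0, 11, -2)

The perpendicular from P has direction n = (4, 3, 12): r = (-12, 2, -38) + t(4, 3, 12).
Substitute into the plane: n·(P + tn) = 9 gives -498 + 169t = 9, so t = 3.
Foot = (-12, 2, -38) + 3·(4, 3, 12) = (0, 11, -2).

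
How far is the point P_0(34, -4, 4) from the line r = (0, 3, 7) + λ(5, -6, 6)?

√826

Direction vector d = (5, -6, 6).
AP = (34, -7, -3); AP·d = 194, |AP|² = 1214, |d|² = 97.
distance² = |AP|² − (AP·d)²/|d|² = 1214 − 37636/97 = 826, so the distance is √826.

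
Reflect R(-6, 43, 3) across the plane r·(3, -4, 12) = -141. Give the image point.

With n = (3, -4, 12), the signed offset is (n·R − (-141))/|n|² = -13/169 = -1/13.
R' = R − 2t·n = (-6, 43, 3) − (-2/13)·(3, -4, 12) = (-72/13, 551/13, 63/13).

(-72/13, 551/13, 63/13)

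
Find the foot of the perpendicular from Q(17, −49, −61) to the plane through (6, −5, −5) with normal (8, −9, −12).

n = (8, −9, −12), |n|² = 289, and n·Q − 153 = 1156.
t = 1156/289 = 4, so the foot is Q − t·n = (17, −49, −61) − 4·(8, −9, −12) = (−15, −13, −13).

(-15, -13, -13)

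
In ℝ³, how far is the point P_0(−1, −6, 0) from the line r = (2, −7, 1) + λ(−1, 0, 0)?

Direction vector d = (−1, 0, 0).
AP = (−3, 1, −1), and AP × d = (0, 1, 1).
|AP × d|² = 2 and |d|² = 1, so the distance is √2.

√2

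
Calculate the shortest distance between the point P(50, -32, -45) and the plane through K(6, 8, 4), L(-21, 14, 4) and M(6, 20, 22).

KL = (-27, 6, 0) and KM = (0, 12, 18), so a normal is n = KL × KM = (108, 486, -324).
d = |108·50 + 486·(-32) + (-324)·(-45) − 3240| / √(11664 + 236196 + 104976) = |1188| / 594 = 2.

2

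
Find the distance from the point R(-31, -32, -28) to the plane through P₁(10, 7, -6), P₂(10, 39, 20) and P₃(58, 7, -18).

P₁P₂ = (0, 32, 26) and P₁P₃ = (48, 0, -12), so a normal is n = P₁P₂ × P₁P₃ = (-384, 1248, -1536).
n = (-384, 1248, -1536); n·P − 14112 = 864; |n| = 2016; distance = 864/2016 = 3/7.

3/7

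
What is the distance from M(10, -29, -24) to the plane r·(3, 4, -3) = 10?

d = |3·10 + 4·(-29) + (-3)·(-24) − 10| / √(9 + 16 + 9) = |-24| / √34 = 12√34/17.

24/√34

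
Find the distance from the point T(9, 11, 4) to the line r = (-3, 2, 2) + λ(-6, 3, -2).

6√5

Direction vector d = (-6, 3, -2).
AP = (12, 9, 2); AP·d = -49, |AP|² = 229, |d|² = 49.
distance² = |AP|² − (AP·d)²/|d|² = 229 − 2401/49 = 180, so the distance is 6√5.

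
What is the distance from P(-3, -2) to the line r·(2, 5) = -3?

The normal to the line is n = (2, 5) with |n| = √29.
|n·P − (-3)| = |-16 − (-3)| = 13, so the distance is 13/√29 = 13√29/29.

13√29/29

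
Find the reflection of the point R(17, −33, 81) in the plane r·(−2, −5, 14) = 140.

(37, 17, -59)

n = (−2, −5, 14), |n|² = 225, n·R − 140 = 1125, so t = 1125/225 = 5.
Foot F = R − 5·n = (27, −8, 11); the reflection is 2F − R = (37, 17, −59).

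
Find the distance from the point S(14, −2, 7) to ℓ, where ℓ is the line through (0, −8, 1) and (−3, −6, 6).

2√67

A direction vector is d = (−3, 2, 5).
AP = (14, 6, 6); AP·d = 0, |AP|² = 268, |d|² = 38.
distance² = |AP|² − (AP·d)²/|d|² = 268 − 0/38 = 268, so the distance is 2√67.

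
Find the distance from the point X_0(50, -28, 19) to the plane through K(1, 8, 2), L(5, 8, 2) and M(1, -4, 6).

3√10/2

KL = (4, 0, 0) and KM = (0, -12, 4), so a normal is n = KL × KM = (0, -16, -48).
Then n·(50, -28, 19) - (-224) = -240.
|n| = √(0 + 256 + 2304) = 16√10, so the distance is |-240|/(16√10) = 15/√10.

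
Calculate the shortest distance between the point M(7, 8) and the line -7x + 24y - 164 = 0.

The normal to the line is n = (-7, 24) with |n| = 25.
|n·M − 164| = |143 − 164| = 21, so the distance is 21/25.

21/25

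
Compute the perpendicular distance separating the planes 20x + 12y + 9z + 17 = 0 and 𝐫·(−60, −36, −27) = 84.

11/25

Divide the second equation by -3 to match normals: 20x + 12y + 9z = -28.
With common normal n = (20, 12, 9) (|n| = 25), the distance is |(-17) − (-28)|/|n| = 11/25.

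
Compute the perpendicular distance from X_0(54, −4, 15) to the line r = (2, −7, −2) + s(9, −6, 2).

Direction vector d = (9, −6, 2).
AP = (52, 3, 17), and AP × d = (108, 49, −339).
|AP × d|² = 128986 and |d|² = 121, so the distance is √(128986/121) = √1066.

√1066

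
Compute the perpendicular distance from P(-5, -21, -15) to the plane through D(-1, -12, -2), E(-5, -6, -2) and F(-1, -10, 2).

17/√14

DE = (-4, 6, 0) and DF = (0, 2, 4), so a normal is n = DE × DF = (24, 16, -8).
Then n·(-5, -21, -15) - (-200) = -136.
|n| = √(576 + 256 + 64) = 8√14, so the distance is |-136|/(8√14) = 17/√14.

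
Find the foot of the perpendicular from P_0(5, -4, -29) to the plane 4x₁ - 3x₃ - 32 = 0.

n = (4, 0, -3), |n|² = 25, and n·P_0 − 32 = 75.
t = 75/25 = 3, so the foot is P_0 − t·n = (5, -4, -29) − 3·(4, 0, -3) = (-7, -4, -20).

(-7, -4, -20)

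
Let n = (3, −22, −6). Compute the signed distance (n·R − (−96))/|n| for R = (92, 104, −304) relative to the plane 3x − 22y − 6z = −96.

-4

n·R − (-96) = -92.
|n| = 23, so the signed distance is -92/23 = -4.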